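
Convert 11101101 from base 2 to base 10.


11101101 (base 2) = 237 (decimal)
237 (decimal) = 237 (base 10)


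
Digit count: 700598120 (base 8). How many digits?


700598120 in base 8 = 5160443550
Number of digits = 10

10 digits (base 8)


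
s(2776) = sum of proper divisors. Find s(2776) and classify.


Proper divisors: 1, 2, 4, 8, 347, 694, 1388
Sum = 1 + 2 + 4 + 8 + 347 + 694 + 1388 = 2444
2444 < 2776 → deficient

s(2776) = 2444 (deficient)


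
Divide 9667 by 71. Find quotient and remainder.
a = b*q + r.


9667 = 71 * 136 + 11
Check: 9656 + 11 = 9667

q = 136, r = 11


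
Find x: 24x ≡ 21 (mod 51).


GCD(24, 51) = 3 divides 21
Divide: 8x ≡ 7 (mod 17)
x ≡ 3 (mod 17)


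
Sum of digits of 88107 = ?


8 + 8 + 1 + 0 + 7 = 24


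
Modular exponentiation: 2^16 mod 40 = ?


2^1 mod 40 = 2
2^2 mod 40 = 4
2^3 mod 40 = 8
2^4 mod 40 = 16
2^5 mod 40 = 32
2^6 mod 40 = 24
2^7 mod 40 = 8
2^8 mod 40 = 16
2^9 mod 40 = 32
2^10 mod 40 = 24
2^11 mod 40 = 8
2^12 mod 40 = 16
2^13 mod 40 = 32
2^14 mod 40 = 24
2^15 mod 40 = 8
2^16 mod 40 = 16


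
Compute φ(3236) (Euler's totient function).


3236 = 2^2 × 809
Prime factors: 2, 809
φ(3236) = 3236 × (1-1/2) × (1-1/809)
= 3236 × 1/2 × 808/809 = 1616

φ(3236) = 1616


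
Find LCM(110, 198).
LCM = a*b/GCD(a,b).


GCD(110, 198) = 22
LCM = 110*198/22 = 21780/22 = 990

LCM = 990


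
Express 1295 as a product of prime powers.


1295 / 5 = 259
259 / 7 = 37
37 / 37 = 1
1295 = 5 × 7 × 37


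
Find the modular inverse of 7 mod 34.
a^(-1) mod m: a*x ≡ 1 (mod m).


Use the extended Euclidean algorithm on (34, 7); each row r = 34*s + 7*t:
r=34, s=1, t=0
r=7, s=0, t=1
q=4: r=6, s=1, t=-4   [34*(1) + 7*(-4) = 6]
q=1: r=1, s=-1, t=5   [34*(-1) + 7*(5) = 1]
q=6: r=0, s=7, t=-34   [34*(7) + 7*(-34) = 0]
GCD = 1 with t = 5, so 7*(5) ≡ 1 (mod 34)
Inverse = 5 mod 34 = 5
Check: 7 * 5 = 35 ≡ 1 (mod 34)

7^(-1) ≡ 5 (mod 34)


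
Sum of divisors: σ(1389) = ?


Divisors of 1389: 1, 3, 463, 1389
Sum = 1 + 3 + 463 + 1389 = 1856

σ(1389) = 1856


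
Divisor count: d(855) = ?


855 = 3^2 × 5^1 × 19^1
d(855) = (2+1) × (1+1) × (1+1) = 12

12 divisors


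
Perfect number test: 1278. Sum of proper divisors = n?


Proper divisors of 1278: 1, 2, 3, 6, 9, 18, 71, 142, 213, 426, 639
Sum = 1 + 2 + 3 + 6 + 9 + 18 + 71 + 142 + 213 + 426 + 639 = 1530

No, 1278 is not perfect (1530 ≠ 1278)


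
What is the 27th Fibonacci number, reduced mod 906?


F(k) mod 906 for k=1..27:
1, 1, 2, 3, 5, 8, 13, 21, 34, 55, 89, 144, 233, 377, 610, 81, 691, 772, 557, 423, 74, 497, 571, 162, 733, 895, 722
F(27) mod 906 = 722


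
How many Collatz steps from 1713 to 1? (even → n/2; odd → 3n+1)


1713 → 5140 → 2570 → 1285 → 3856 → 1928 → 964 → 482 → 241 → 724 → 362 → 181 → 544 → 272 → 136 → 68 → 34 → 17 → 52 → 26 → 13 → 40 → 20 → 10 → 5 → 16 → 8 → 4 → 2 → 1
Total steps = 29

29 steps


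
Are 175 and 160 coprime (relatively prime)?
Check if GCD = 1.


Euclidean algorithm:
175 = 1 * 160 + 15
160 = 10 * 15 + 10
15 = 1 * 10 + 5
10 = 2 * 5 + 0
GCD(175, 160) = 5

No, not coprime (GCD = 5)


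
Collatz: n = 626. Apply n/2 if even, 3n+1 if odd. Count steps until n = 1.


626 → 313 → 940 → 470 → 235 → 706 → 353 → 1060 → 530 → 265 → 796 → 398 → 199 → 598 → 299 → 898 → 449 → 1348 → 674 → 337 → 1012 → 506 → 253 → 760 → 380 → 190 → 95 → 286 → 143 → 430 → 215 → 646 → 323 → 970 → 485 → 1456 → 728 → 364 → 182 → 91 → 274 → 137 → 412 → 206 → 103 → 310 → 155 → 466 → 233 → 700 → 350 → 175 → 526 → 263 → 790 → 395 → 1186 → 593 → 1780 → 890 → 445 → 1336 → 668 → 334 → 167 → 502 → 251 → 754 → 377 → 1132 → 566 → 283 → 850 → 425 → 1276 → 638 → 319 → 958 → 479 → 1438 → 719 → 2158 → 1079 → 3238 → 1619 → 4858 → 2429 → 7288 → 3644 → 1822 → 911 → 2734 → 1367 → 4102 → 2051 → 6154 → 3077 → 9232 → 4616 → 2308 → 1154 → 577 → 1732 → 866 → 433 → 1300 → 650 → 325 → 976 → 488 → 244 → 122 → 61 → 184 → 92 → 46 → 23 → 70 → 35 → 106 → 53 → 160 → 80 → 40 → 20 → 10 → 5 → 16 → 8 → 4 → 2 → 1
Total steps = 131

131 steps


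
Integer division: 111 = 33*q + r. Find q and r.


111 = 33 * 3 + 12
Check: 99 + 12 = 111

q = 3, r = 12


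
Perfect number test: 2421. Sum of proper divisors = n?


Proper divisors of 2421: 1, 3, 9, 269, 807
Sum = 1 + 3 + 9 + 269 + 807 = 1089

No, 2421 is not perfect (1089 ≠ 2421)


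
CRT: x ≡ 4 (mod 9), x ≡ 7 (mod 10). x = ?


M = 9*10 = 90
M1 = M/9 = 10, M2 = M/10 = 9
M1^(-1) mod 9 = 1, M2^(-1) mod 10 = 9
x = 4*10*1 + 7*9*9 = 607
607 mod 90 = 67
Check: 67 mod 9 = 4 ✓, 67 mod 10 = 7 ✓

x ≡ 67 (mod 90)


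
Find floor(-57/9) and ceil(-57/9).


-57/9 = -6.3333
floor = -7
ceil = -6

floor = -7, ceil = -6


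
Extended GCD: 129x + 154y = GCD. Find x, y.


Tabular extended Euclidean (each row: r = 129*s + 154*t):
r=129, s=1, t=0
r=154, s=0, t=1
q=0: r=129, s=1, t=0   [129*(1) + 154*(0) = 129]
q=1: r=25, s=-1, t=1   [129*(-1) + 154*(1) = 25]
q=5: r=4, s=6, t=-5   [129*(6) + 154*(-5) = 4]
q=6: r=1, s=-37, t=31   [129*(-37) + 154*(31) = 1]
q=4: r=0, s=154, t=-129   [129*(154) + 154*(-129) = 0]
GCD = 1; from the row with r=1: x=-37, y=31
Check: 129*(-37) + 154*(31) = -4773 + 4774 = 1

GCD = 1, x = -37, y = 31


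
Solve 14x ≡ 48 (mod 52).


GCD(14, 52) = 2 divides 48
Divide: 7x ≡ 24 (mod 26)
x ≡ 22 (mod 26)


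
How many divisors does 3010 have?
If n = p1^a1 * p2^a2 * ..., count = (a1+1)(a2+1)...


3010 = 2^1 × 5^1 × 7^1 × 43^1
d(3010) = (1+1) × (1+1) × (1+1) × (1+1) = 16

16 divisors


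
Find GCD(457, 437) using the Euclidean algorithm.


457 = 1 * 437 + 20
437 = 21 * 20 + 17
20 = 1 * 17 + 3
17 = 5 * 3 + 2
3 = 1 * 2 + 1
2 = 2 * 1 + 0
GCD = 1


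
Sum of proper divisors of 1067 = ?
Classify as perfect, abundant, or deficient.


Proper divisors: 1, 11, 97
Sum = 1 + 11 + 97 = 109
109 < 1067 → deficient

s(1067) = 109 (deficient)


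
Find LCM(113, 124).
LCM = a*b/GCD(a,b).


GCD(113, 124) = 1
LCM = 113*124/1 = 14012/1 = 14012

LCM = 14012


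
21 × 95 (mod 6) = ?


21 × 95 = 1995
1995 mod 6 = 3


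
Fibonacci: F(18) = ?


Sequence: 1, 1, 2, 3, 5, 8, 13, 21, 34, 55, 89, 144, 233, 377, 610, 987, 1597, 2584
F(18) = 2584


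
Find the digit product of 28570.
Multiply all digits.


2 × 8 × 5 × 7 × 0 = 0


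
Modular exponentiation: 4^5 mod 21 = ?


4^1 mod 21 = 4
4^2 mod 21 = 16
4^3 mod 21 = 1
4^4 mod 21 = 4
4^5 mod 21 = 16


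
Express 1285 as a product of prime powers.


1285 / 5 = 257
257 / 257 = 1
1285 = 5 × 257


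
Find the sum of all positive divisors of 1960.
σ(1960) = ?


Divisors of 1960: 1, 2, 4, 5, 7, 8, 10, 14, 20, 28, 35, 40, 49, 56, 70, 98, 140, 196, 245, 280, 392, 490, 980, 1960
Sum = 1 + 2 + 4 + 5 + 7 + 8 + 10 + 14 + 20 + 28 + 35 + 40 + 49 + 56 + 70 + 98 + 140 + 196 + 245 + 280 + 392 + 490 + 980 + 1960 = 5130

σ(1960) = 5130


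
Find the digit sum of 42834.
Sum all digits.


4 + 2 + 8 + 3 + 4 = 21


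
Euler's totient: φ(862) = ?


862 = 2 × 431
Prime factors: 2, 431
φ(862) = 862 × (1-1/2) × (1-1/431)
= 862 × 1/2 × 430/431 = 430

φ(862) = 430


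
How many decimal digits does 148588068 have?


148588068 has 9 digits in base 10
floor(log10(148588068)) + 1 = floor(8.1720) + 1 = 9

9 digits (base 10)


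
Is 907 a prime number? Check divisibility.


Check divisors up to sqrt(907) = 30.1164
No divisors found.
907 is prime.

Yes, 907 is prime


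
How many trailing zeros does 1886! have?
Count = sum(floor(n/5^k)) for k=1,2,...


floor(1886/5) = 377
floor(1886/25) = 75
floor(1886/125) = 15
floor(1886/625) = 3
Total = 470

470 trailing zeros


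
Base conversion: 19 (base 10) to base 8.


19 (base 10) = 19 (decimal)
19 (decimal) = 23 (base 8)


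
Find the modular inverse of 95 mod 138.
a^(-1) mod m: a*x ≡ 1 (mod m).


Use the extended Euclidean algorithm on (138, 95); each row r = 138*s + 95*t:
r=138, s=1, t=0
r=95, s=0, t=1
q=1: r=43, s=1, t=-1   [138*(1) + 95*(-1) = 43]
q=2: r=9, s=-2, t=3   [138*(-2) + 95*(3) = 9]
q=4: r=7, s=9, t=-13   [138*(9) + 95*(-13) = 7]
q=1: r=2, s=-11, t=16   [138*(-11) + 95*(16) = 2]
q=3: r=1, s=42, t=-61   [138*(42) + 95*(-61) = 1]
q=2: r=0, s=-95, t=138   [138*(-95) + 95*(138) = 0]
GCD = 1 with t = -61, so 95*(-61) ≡ 1 (mod 138)
Inverse = -61 mod 138 = 77
Check: 95 * 77 = 7315 ≡ 1 (mod 138)

95^(-1) ≡ 77 (mod 138)


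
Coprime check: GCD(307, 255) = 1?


Euclidean algorithm:
307 = 1 * 255 + 52
255 = 4 * 52 + 47
52 = 1 * 47 + 5
47 = 9 * 5 + 2
5 = 2 * 2 + 1
2 = 2 * 1 + 0
GCD(307, 255) = 1

Yes, coprime (GCD = 1)


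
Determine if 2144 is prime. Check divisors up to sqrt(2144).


2144 / 2 = 1072 (exact division)
2144 is NOT prime.

No, 2144 is not prime


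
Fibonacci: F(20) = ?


Sequence: 1, 1, 2, 3, 5, 8, 13, 21, 34, 55, 89, 144, 233, 377, 610, 987, 1597, 2584, 4181, 6765
F(20) = 6765


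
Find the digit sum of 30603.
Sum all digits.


3 + 0 + 6 + 0 + 3 = 12


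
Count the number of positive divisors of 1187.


1187 = 1187^1
d(1187) = (1+1) = 2

2 divisors


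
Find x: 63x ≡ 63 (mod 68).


GCD(63, 68) = 1, unique solution
a^(-1) mod 68 = 27
x = 27 * 63 mod 68 = 1

x ≡ 1 (mod 68)


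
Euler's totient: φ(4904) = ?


4904 = 2^3 × 613
Prime factors: 2, 613
φ(4904) = 4904 × (1-1/2) × (1-1/613)
= 4904 × 1/2 × 612/613 = 2448

φ(4904) = 2448


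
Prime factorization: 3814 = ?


3814 / 2 = 1907
1907 / 1907 = 1
3814 = 2 × 1907


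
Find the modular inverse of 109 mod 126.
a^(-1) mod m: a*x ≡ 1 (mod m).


Use the extended Euclidean algorithm on (126, 109); each row r = 126*s + 109*t:
r=126, s=1, t=0
r=109, s=0, t=1
q=1: r=17, s=1, t=-1   [126*(1) + 109*(-1) = 17]
q=6: r=7, s=-6, t=7   [126*(-6) + 109*(7) = 7]
q=2: r=3, s=13, t=-15   [126*(13) + 109*(-15) = 3]
q=2: r=1, s=-32, t=37   [126*(-32) + 109*(37) = 1]
q=3: r=0, s=109, t=-126   [126*(109) + 109*(-126) = 0]
GCD = 1 with t = 37, so 109*(37) ≡ 1 (mod 126)
Inverse = 37 mod 126 = 37
Check: 109 * 37 = 4033 ≡ 1 (mod 126)

109^(-1) ≡ 37 (mod 126)


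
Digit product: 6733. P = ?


6 × 7 × 3 × 3 = 378


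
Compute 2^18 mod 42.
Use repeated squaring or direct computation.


2^1 mod 42 = 2
2^2 mod 42 = 4
2^3 mod 42 = 8
2^4 mod 42 = 16
2^5 mod 42 = 32
2^6 mod 42 = 22
2^7 mod 42 = 2
2^8 mod 42 = 4
2^9 mod 42 = 8
2^10 mod 42 = 16
2^11 mod 42 = 32
2^12 mod 42 = 22
2^13 mod 42 = 2
2^14 mod 42 = 4
2^15 mod 42 = 8
2^16 mod 42 = 16
2^17 mod 42 = 32
2^18 mod 42 = 22


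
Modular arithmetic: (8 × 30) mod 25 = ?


8 × 30 = 240
240 mod 25 = 15


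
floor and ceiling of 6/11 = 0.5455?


6/11 = 0.5455
floor = 0
ceil = 1

floor = 0, ceil = 1


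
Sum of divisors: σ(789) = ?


Divisors of 789: 1, 3, 263, 789
Sum = 1 + 3 + 263 + 789 = 1056

σ(789) = 1056


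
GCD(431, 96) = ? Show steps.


431 = 4 * 96 + 47
96 = 2 * 47 + 2
47 = 23 * 2 + 1
2 = 2 * 1 + 0
GCD = 1


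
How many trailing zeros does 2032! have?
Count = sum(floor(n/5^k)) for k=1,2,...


floor(2032/5) = 406
floor(2032/25) = 81
floor(2032/125) = 16
floor(2032/625) = 3
Total = 506

506 trailing zeros


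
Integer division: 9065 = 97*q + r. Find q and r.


9065 = 97 * 93 + 44
Check: 9021 + 44 = 9065

q = 93, r = 44


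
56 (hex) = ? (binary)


56 (base 16) = 86 (decimal)
86 (decimal) = 1010110 (base 2)


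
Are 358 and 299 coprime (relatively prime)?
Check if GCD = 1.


Euclidean algorithm:
358 = 1 * 299 + 59
299 = 5 * 59 + 4
59 = 14 * 4 + 3
4 = 1 * 3 + 1
3 = 3 * 1 + 0
GCD(358, 299) = 1

Yes, coprime (GCD = 1)


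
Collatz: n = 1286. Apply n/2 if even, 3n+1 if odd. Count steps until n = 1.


1286 → 643 → 1930 → 965 → 2896 → 1448 → 724 → 362 → 181 → 544 → 272 → 136 → 68 → 34 → 17 → 52 → 26 → 13 → 40 → 20 → 10 → 5 → 16 → 8 → 4 → 2 → 1
Total steps = 26

26 steps


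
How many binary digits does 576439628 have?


576439628 in base 2 = 100010010110111100010101001100
Number of digits = 30

30 digits (base 2)


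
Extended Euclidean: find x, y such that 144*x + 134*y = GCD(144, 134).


Tabular extended Euclidean (each row: r = 144*s + 134*t):
r=144, s=1, t=0
r=134, s=0, t=1
q=1: r=10, s=1, t=-1   [144*(1) + 134*(-1) = 10]
q=13: r=4, s=-13, t=14   [144*(-13) + 134*(14) = 4]
q=2: r=2, s=27, t=-29   [144*(27) + 134*(-29) = 2]
q=2: r=0, s=-67, t=72   [144*(-67) + 134*(72) = 0]
GCD = 2; from the row with r=2: x=27, y=-29
Check: 144*(27) + 134*(-29) = 3888 - 3886 = 2

GCD = 2, x = 27, y = -29


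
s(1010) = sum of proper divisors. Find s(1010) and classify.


Proper divisors: 1, 2, 5, 10, 101, 202, 505
Sum = 1 + 2 + 5 + 10 + 101 + 202 + 505 = 826
826 < 1010 → deficient

s(1010) = 826 (deficient)


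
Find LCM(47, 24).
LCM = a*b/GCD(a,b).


GCD(47, 24) = 1
LCM = 47*24/1 = 1128/1 = 1128

LCM = 1128


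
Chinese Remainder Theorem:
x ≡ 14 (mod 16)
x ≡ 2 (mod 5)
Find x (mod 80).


M = 16*5 = 80
M1 = M/16 = 5, M2 = M/5 = 16
M1^(-1) mod 16 = 13, M2^(-1) mod 5 = 1
x = 14*5*13 + 2*16*1 = 942
942 mod 80 = 62
Check: 62 mod 16 = 14 ✓, 62 mod 5 = 2 ✓

x ≡ 62 (mod 80)


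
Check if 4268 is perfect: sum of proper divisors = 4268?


Proper divisors of 4268: 1, 2, 4, 11, 22, 44, 97, 194, 388, 1067, 2134
Sum = 1 + 2 + 4 + 11 + 22 + 44 + 97 + 194 + 388 + 1067 + 2134 = 3964

No, 4268 is not perfect (3964 ≠ 4268)


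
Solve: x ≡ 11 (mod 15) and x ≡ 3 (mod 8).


M = 15*8 = 120
M1 = M/15 = 8, M2 = M/8 = 15
M1^(-1) mod 15 = 2, M2^(-1) mod 8 = 7
x = 11*8*2 + 3*15*7 = 491
491 mod 120 = 11
Check: 11 mod 15 = 11 ✓, 11 mod 8 = 3 ✓

x ≡ 11 (mod 120)


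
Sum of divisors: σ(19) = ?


Divisors of 19: 1, 19
Sum = 1 + 19 = 20

σ(19) = 20


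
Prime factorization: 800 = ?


800 / 2 = 400
400 / 2 = 200
200 / 2 = 100
100 / 2 = 50
50 / 2 = 25
25 / 5 = 5
5 / 5 = 1
800 = 2^5 × 5^2


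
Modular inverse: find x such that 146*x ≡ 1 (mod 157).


Use the extended Euclidean algorithm on (157, 146); each row r = 157*s + 146*t:
r=157, s=1, t=0
r=146, s=0, t=1
q=1: r=11, s=1, t=-1   [157*(1) + 146*(-1) = 11]
q=13: r=3, s=-13, t=14   [157*(-13) + 146*(14) = 3]
q=3: r=2, s=40, t=-43   [157*(40) + 146*(-43) = 2]
q=1: r=1, s=-53, t=57   [157*(-53) + 146*(57) = 1]
q=2: r=0, s=146, t=-157   [157*(146) + 146*(-157) = 0]
GCD = 1 with t = 57, so 146*(57) ≡ 1 (mod 157)
Inverse = 57 mod 157 = 57
Check: 146 * 57 = 8322 ≡ 1 (mod 157)

146^(-1) ≡ 57 (mod 157)


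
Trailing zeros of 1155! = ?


floor(1155/5) = 231
floor(1155/25) = 46
floor(1155/125) = 9
floor(1155/625) = 1
Total = 287

287 trailing zeros


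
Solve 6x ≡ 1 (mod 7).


GCD(6, 7) = 1, unique solution
a^(-1) mod 7 = 6
x = 6 * 1 mod 7 = 6

x ≡ 6 (mod 7)


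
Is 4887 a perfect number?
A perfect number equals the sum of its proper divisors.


Proper divisors of 4887: 1, 3, 9, 27, 181, 543, 1629
Sum = 1 + 3 + 9 + 27 + 181 + 543 + 1629 = 2393

No, 4887 is not perfect (2393 ≠ 4887)


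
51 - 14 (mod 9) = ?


51 - 14 = 37
37 mod 9 = 1


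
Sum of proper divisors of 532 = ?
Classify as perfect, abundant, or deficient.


Proper divisors: 1, 2, 4, 7, 14, 19, 28, 38, 76, 133, 266
Sum = 1 + 2 + 4 + 7 + 14 + 19 + 28 + 38 + 76 + 133 + 266 = 588
588 > 532 → abundant

s(532) = 588 (abundant)


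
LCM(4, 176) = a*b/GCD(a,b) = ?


GCD(4, 176) = 4
LCM = 4*176/4 = 704/4 = 176

LCM = 176


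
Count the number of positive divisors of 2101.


2101 = 11^1 × 191^1
d(2101) = (1+1) × (1+1) = 4

4 divisors


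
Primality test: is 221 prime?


221 / 13 = 17 (exact division)
221 is NOT prime.

No, 221 is not prime


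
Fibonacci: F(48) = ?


Sequence: 1, 1, 2, 3, 5, 8, 13, 21, 34, 55, 89, 144, 233, 377, 610, 987, 1597, 2584, 4181, 6765, 10946, 17711, 28657, 46368, 75025, 121393, 196418, 317811, 514229, 832040, 1346269, 2178309, 3524578, 5702887, 9227465, 14930352, 24157817, 39088169, 63245986, 102334155, 165580141, 267914296, 433494437, 701408733, 1134903170, 1836311903, 2971215073, 4807526976
F(48) = 4807526976


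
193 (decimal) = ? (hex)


193 (base 10) = 193 (decimal)
193 (decimal) = C1 (base 16)


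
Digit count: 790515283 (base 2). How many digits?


790515283 in base 2 = 101111000111100100111001010011
Number of digits = 30

30 digits (base 2)


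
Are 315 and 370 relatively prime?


Euclidean algorithm:
370 = 1 * 315 + 55
315 = 5 * 55 + 40
55 = 1 * 40 + 15
40 = 2 * 15 + 10
15 = 1 * 10 + 5
10 = 2 * 5 + 0
GCD(315, 370) = 5

No, not coprime (GCD = 5)


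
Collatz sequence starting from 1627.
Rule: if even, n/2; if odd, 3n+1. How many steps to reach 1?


1627 → 4882 → 2441 → 7324 → 3662 → 1831 → 5494 → 2747 → 8242 → 4121 → 12364 → 6182 → 3091 → 9274 → 4637 → 13912 → 6956 → 3478 → 1739 → 5218 → 2609 → 7828 → 3914 → 1957 → 5872 → 2936 → 1468 → 734 → 367 → 1102 → 551 → 1654 → 827 → 2482 → 1241 → 3724 → 1862 → 931 → 2794 → 1397 → 4192 → 2096 → 1048 → 524 → 262 → 131 → 394 → 197 → 592 → 296 → 148 → 74 → 37 → 112 → 56 → 28 → 14 → 7 → 22 → 11 → 34 → 17 → 52 → 26 → 13 → 40 → 20 → 10 → 5 → 16 → 8 → 4 → 2 → 1
Total steps = 73

73 steps


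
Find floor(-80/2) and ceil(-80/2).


-80/2 = -40.0000
floor = -40
ceil = -40

floor = -40, ceil = -40


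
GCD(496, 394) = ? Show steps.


496 = 1 * 394 + 102
394 = 3 * 102 + 88
102 = 1 * 88 + 14
88 = 6 * 14 + 4
14 = 3 * 4 + 2
4 = 2 * 2 + 0
GCD = 2


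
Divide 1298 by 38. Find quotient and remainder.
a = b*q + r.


1298 = 38 * 34 + 6
Check: 1292 + 6 = 1298

q = 34, r = 6


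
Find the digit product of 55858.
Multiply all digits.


5 × 5 × 8 × 5 × 8 = 8000


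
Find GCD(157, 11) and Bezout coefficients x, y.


Tabular extended Euclidean (each row: r = 157*s + 11*t):
r=157, s=1, t=0
r=11, s=0, t=1
q=14: r=3, s=1, t=-14   [157*(1) + 11*(-14) = 3]
q=3: r=2, s=-3, t=43   [157*(-3) + 11*(43) = 2]
q=1: r=1, s=4, t=-57   [157*(4) + 11*(-57) = 1]
q=2: r=0, s=-11, t=157   [157*(-11) + 11*(157) = 0]
GCD = 1; from the row with r=1: x=4, y=-57
Check: 157*(4) + 11*(-57) = 628 - 627 = 1

GCD = 1, x = 4, y = -57


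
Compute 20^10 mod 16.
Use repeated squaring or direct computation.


20^1 mod 16 = 4
20^2 mod 16 = 0
20^3 mod 16 = 0
20^4 mod 16 = 0
20^5 mod 16 = 0
20^6 mod 16 = 0
20^7 mod 16 = 0
20^8 mod 16 = 0
20^9 mod 16 = 0
20^10 mod 16 = 0


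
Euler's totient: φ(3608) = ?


3608 = 2^3 × 11 × 41
Prime factors: 2, 11, 41
φ(3608) = 3608 × (1-1/2) × (1-1/11) × (1-1/41)
= 3608 × 1/2 × 10/11 × 40/41 = 1600

φ(3608) = 1600


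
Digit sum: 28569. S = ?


2 + 8 + 5 + 6 + 9 = 30


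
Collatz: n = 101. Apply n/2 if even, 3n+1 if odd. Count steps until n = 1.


101 → 304 → 152 → 76 → 38 → 19 → 58 → 29 → 88 → 44 → 22 → 11 → 34 → 17 → 52 → 26 → 13 → 40 → 20 → 10 → 5 → 16 → 8 → 4 → 2 → 1
Total steps = 25

25 steps


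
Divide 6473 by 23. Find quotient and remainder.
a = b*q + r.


6473 = 23 * 281 + 10
Check: 6463 + 10 = 6473

q = 281, r = 10


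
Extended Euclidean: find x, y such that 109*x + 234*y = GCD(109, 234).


Tabular extended Euclidean (each row: r = 109*s + 234*t):
r=109, s=1, t=0
r=234, s=0, t=1
q=0: r=109, s=1, t=0   [109*(1) + 234*(0) = 109]
q=2: r=16, s=-2, t=1   [109*(-2) + 234*(1) = 16]
q=6: r=13, s=13, t=-6   [109*(13) + 234*(-6) = 13]
q=1: r=3, s=-15, t=7   [109*(-15) + 234*(7) = 3]
q=4: r=1, s=73, t=-34   [109*(73) + 234*(-34) = 1]
q=3: r=0, s=-234, t=109   [109*(-234) + 234*(109) = 0]
GCD = 1; from the row with r=1: x=73, y=-34
Check: 109*(73) + 234*(-34) = 7957 - 7956 = 1

GCD = 1, x = 73, y = -34


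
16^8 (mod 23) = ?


16^1 mod 23 = 16
16^2 mod 23 = 3
16^3 mod 23 = 2
16^4 mod 23 = 9
16^5 mod 23 = 6
16^6 mod 23 = 4
16^7 mod 23 = 18
16^8 mod 23 = 12


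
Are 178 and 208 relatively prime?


Euclidean algorithm:
208 = 1 * 178 + 30
178 = 5 * 30 + 28
30 = 1 * 28 + 2
28 = 14 * 2 + 0
GCD(178, 208) = 2

No, not coprime (GCD = 2)


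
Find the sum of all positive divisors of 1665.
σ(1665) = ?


Divisors of 1665: 1, 3, 5, 9, 15, 37, 45, 111, 185, 333, 555, 1665
Sum = 1 + 3 + 5 + 9 + 15 + 37 + 45 + 111 + 185 + 333 + 555 + 1665 = 2964

σ(1665) = 2964


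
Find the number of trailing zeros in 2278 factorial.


floor(2278/5) = 455
floor(2278/25) = 91
floor(2278/125) = 18
floor(2278/625) = 3
Total = 567

567 trailing zeros


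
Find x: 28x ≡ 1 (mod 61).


GCD(28, 61) = 1, unique solution
a^(-1) mod 61 = 24
x = 24 * 1 mod 61 = 24

x ≡ 24 (mod 61)


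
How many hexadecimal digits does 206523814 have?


206523814 in base 16 = C4F4DA6
Number of digits = 7

7 digits (base 16)


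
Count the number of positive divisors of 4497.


4497 = 3^1 × 1499^1
d(4497) = (1+1) × (1+1) = 4

4 divisors


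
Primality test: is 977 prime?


Check divisors up to sqrt(977) = 31.2570
No divisors found.
977 is prime.

Yes, 977 is prime


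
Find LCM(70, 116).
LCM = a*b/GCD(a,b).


GCD(70, 116) = 2
LCM = 70*116/2 = 8120/2 = 4060

LCM = 4060


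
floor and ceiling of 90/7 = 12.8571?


90/7 = 12.8571
floor = 12
ceil = 13

floor = 12, ceil = 13


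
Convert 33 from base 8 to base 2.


33 (base 8) = 27 (decimal)
27 (decimal) = 11011 (base 2)


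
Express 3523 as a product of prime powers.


3523 / 13 = 271
271 / 271 = 1
3523 = 13 × 271


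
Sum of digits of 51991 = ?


5 + 1 + 9 + 9 + 1 = 25


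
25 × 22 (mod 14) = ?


25 × 22 = 550
550 mod 14 = 4


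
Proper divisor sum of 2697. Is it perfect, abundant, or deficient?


Proper divisors: 1, 3, 29, 31, 87, 93, 899
Sum = 1 + 3 + 29 + 31 + 87 + 93 + 899 = 1143
1143 < 2697 → deficient

s(2697) = 1143 (deficient)


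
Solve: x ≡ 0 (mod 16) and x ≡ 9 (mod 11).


M = 16*11 = 176
M1 = M/16 = 11, M2 = M/11 = 16
M1^(-1) mod 16 = 3, M2^(-1) mod 11 = 9
x = 0*11*3 + 9*16*9 = 1296
1296 mod 176 = 64
Check: 64 mod 16 = 0 ✓, 64 mod 11 = 9 ✓

x ≡ 64 (mod 176)


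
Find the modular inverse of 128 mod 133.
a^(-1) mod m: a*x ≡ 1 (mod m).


Use the extended Euclidean algorithm on (133, 128); each row r = 133*s + 128*t:
r=133, s=1, t=0
r=128, s=0, t=1
q=1: r=5, s=1, t=-1   [133*(1) + 128*(-1) = 5]
q=25: r=3, s=-25, t=26   [133*(-25) + 128*(26) = 3]
q=1: r=2, s=26, t=-27   [133*(26) + 128*(-27) = 2]
q=1: r=1, s=-51, t=53   [133*(-51) + 128*(53) = 1]
q=2: r=0, s=128, t=-133   [133*(128) + 128*(-133) = 0]
GCD = 1 with t = 53, so 128*(53) ≡ 1 (mod 133)
Inverse = 53 mod 133 = 53
Check: 128 * 53 = 6784 ≡ 1 (mod 133)

128^(-1) ≡ 53 (mod 133)


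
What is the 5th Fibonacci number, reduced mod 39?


F(k) mod 39 for k=1..5:
1, 1, 2, 3, 5
F(5) mod 39 = 5


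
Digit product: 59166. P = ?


5 × 9 × 1 × 6 × 6 = 1620


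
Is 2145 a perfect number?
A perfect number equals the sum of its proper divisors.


Proper divisors of 2145: 1, 3, 5, 11, 13, 15, 33, 39, 55, 65, 143, 165, 195, 429, 715
Sum = 1 + 3 + 5 + 11 + 13 + 15 + 33 + 39 + 55 + 65 + 143 + 165 + 195 + 429 + 715 = 1887

No, 2145 is not perfect (1887 ≠ 2145)


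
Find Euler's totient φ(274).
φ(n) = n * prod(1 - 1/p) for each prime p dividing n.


274 = 2 × 137
Prime factors: 2, 137
φ(274) = 274 × (1-1/2) × (1-1/137)
= 274 × 1/2 × 136/137 = 136

φ(274) = 136


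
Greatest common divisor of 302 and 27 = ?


302 = 11 * 27 + 5
27 = 5 * 5 + 2
5 = 2 * 2 + 1
2 = 2 * 1 + 0
GCD = 1


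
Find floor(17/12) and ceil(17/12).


17/12 = 1.4167
floor = 1
ceil = 2

floor = 1, ceil = 2


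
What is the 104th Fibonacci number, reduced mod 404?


F(k) mod 404 for k=1..104:
1, 1, 2, 3, 5, 8, 13, 21, 34, 55, 89, 144, 233, 377, 206, 179, 385, 160, 141, 301, 38, 339, 377, 312, 285, 193, 74, 267, 341, 204, 141, 345, 82, 23, 105, 128, 233, 361, 190, 147, 337, 80, 13, 93, 106, 199, 305, 100, 1, 101, 102, 203, 305, 104, 5, 109, 114, 223, 337, 156, 89, 245, 334, 175, 105, 280, 385, 261, 242, 99, 341, 36, 377, 9, 386, 395, 377, 368, 341, 305, 242, 143, 385, 124, 105, 229, 334, 159, 89, 248, 337, 181, 114, 295, 5, 300, 305, 201, 102, 303, 1, 304, 305, 205
F(104) mod 404 = 205


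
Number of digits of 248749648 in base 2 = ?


248749648 in base 2 = 1110110100111001111001010000
Number of digits = 28

28 digits (base 2)


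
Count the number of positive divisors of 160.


160 = 2^5 × 5^1
d(160) = (5+1) × (1+1) = 12

12 divisors


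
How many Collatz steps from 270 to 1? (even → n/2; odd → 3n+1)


270 → 135 → 406 → 203 → 610 → 305 → 916 → 458 → 229 → 688 → 344 → 172 → 86 → 43 → 130 → 65 → 196 → 98 → 49 → 148 → 74 → 37 → 112 → 56 → 28 → 14 → 7 → 22 → 11 → 34 → 17 → 52 → 26 → 13 → 40 → 20 → 10 → 5 → 16 → 8 → 4 → 2 → 1
Total steps = 42

42 steps


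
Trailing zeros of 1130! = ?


floor(1130/5) = 226
floor(1130/25) = 45
floor(1130/125) = 9
floor(1130/625) = 1
Total = 281

281 trailing zeros


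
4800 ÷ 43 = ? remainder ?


4800 = 43 * 111 + 27
Check: 4773 + 27 = 4800

q = 111, r = 27


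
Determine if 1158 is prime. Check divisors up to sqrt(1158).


1158 / 2 = 579 (exact division)
1158 is NOT prime.

No, 1158 is not prime


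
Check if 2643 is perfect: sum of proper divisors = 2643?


Proper divisors of 2643: 1, 3, 881
Sum = 1 + 3 + 881 = 885

No, 2643 is not perfect (885 ≠ 2643)


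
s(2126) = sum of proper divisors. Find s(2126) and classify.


Proper divisors: 1, 2, 1063
Sum = 1 + 2 + 1063 = 1066
1066 < 2126 → deficient

s(2126) = 1066 (deficient)


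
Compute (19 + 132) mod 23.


19 + 132 = 151
151 mod 23 = 13


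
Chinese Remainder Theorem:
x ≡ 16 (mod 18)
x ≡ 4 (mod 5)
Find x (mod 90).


M = 18*5 = 90
M1 = M/18 = 5, M2 = M/5 = 18
M1^(-1) mod 18 = 11, M2^(-1) mod 5 = 2
x = 16*5*11 + 4*18*2 = 1024
1024 mod 90 = 34
Check: 34 mod 18 = 16 ✓, 34 mod 5 = 4 ✓

x ≡ 34 (mod 90)


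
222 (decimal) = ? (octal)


222 (base 10) = 222 (decimal)
222 (decimal) = 336 (base 8)


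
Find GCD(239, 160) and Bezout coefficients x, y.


Tabular extended Euclidean (each row: r = 239*s + 160*t):
r=239, s=1, t=0
r=160, s=0, t=1
q=1: r=79, s=1, t=-1   [239*(1) + 160*(-1) = 79]
q=2: r=2, s=-2, t=3   [239*(-2) + 160*(3) = 2]
q=39: r=1, s=79, t=-118   [239*(79) + 160*(-118) = 1]
q=2: r=0, s=-160, t=239   [239*(-160) + 160*(239) = 0]
GCD = 1; from the row with r=1: x=79, y=-118
Check: 239*(79) + 160*(-118) = 18881 - 18880 = 1

GCD = 1, x = 79, y = -118


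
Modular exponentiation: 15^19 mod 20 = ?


15^1 mod 20 = 15
15^2 mod 20 = 5
15^3 mod 20 = 15
15^4 mod 20 = 5
15^5 mod 20 = 15
15^6 mod 20 = 5
15^7 mod 20 = 15
15^8 mod 20 = 5
15^9 mod 20 = 15
15^10 mod 20 = 5
15^11 mod 20 = 15
15^12 mod 20 = 5
15^13 mod 20 = 15
15^14 mod 20 = 5
15^15 mod 20 = 15
15^16 mod 20 = 5
15^17 mod 20 = 15
15^18 mod 20 = 5
15^19 mod 20 = 15


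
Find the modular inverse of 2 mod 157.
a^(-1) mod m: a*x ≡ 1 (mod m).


Use the extended Euclidean algorithm on (157, 2); each row r = 157*s + 2*t:
r=157, s=1, t=0
r=2, s=0, t=1
q=78: r=1, s=1, t=-78   [157*(1) + 2*(-78) = 1]
q=2: r=0, s=-2, t=157   [157*(-2) + 2*(157) = 0]
GCD = 1 with t = -78, so 2*(-78) ≡ 1 (mod 157)
Inverse = -78 mod 157 = 79
Check: 2 * 79 = 158 ≡ 1 (mod 157)

2^(-1) ≡ 79 (mod 157)


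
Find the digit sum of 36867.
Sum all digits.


3 + 6 + 8 + 6 + 7 = 30


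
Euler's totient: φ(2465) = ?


2465 = 5 × 17 × 29
Prime factors: 5, 17, 29
φ(2465) = 2465 × (1-1/5) × (1-1/17) × (1-1/29)
= 2465 × 4/5 × 16/17 × 28/29 = 1792

φ(2465) = 1792


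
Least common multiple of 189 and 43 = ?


GCD(189, 43) = 1
LCM = 189*43/1 = 8127/1 = 8127

LCM = 8127


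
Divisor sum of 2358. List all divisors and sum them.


Divisors of 2358: 1, 2, 3, 6, 9, 18, 131, 262, 393, 786, 1179, 2358
Sum = 1 + 2 + 3 + 6 + 9 + 18 + 131 + 262 + 393 + 786 + 1179 + 2358 = 5148

σ(2358) = 5148


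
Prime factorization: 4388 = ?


4388 / 2 = 2194
2194 / 2 = 1097
1097 / 1097 = 1
4388 = 2^2 × 1097


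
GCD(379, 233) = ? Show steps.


379 = 1 * 233 + 146
233 = 1 * 146 + 87
146 = 1 * 87 + 59
87 = 1 * 59 + 28
59 = 2 * 28 + 3
28 = 9 * 3 + 1
3 = 3 * 1 + 0
GCD = 1


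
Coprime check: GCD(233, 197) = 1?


Euclidean algorithm:
233 = 1 * 197 + 36
197 = 5 * 36 + 17
36 = 2 * 17 + 2
17 = 8 * 2 + 1
2 = 2 * 1 + 0
GCD(233, 197) = 1

Yes, coprime (GCD = 1)


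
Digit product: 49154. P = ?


4 × 9 × 1 × 5 × 4 = 720


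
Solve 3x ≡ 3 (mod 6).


GCD(3, 6) = 3 divides 3
Divide: 1x ≡ 1 (mod 2)
x ≡ 1 (mod 2)


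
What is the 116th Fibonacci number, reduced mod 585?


F(k) mod 585 for k=1..116:
1, 1, 2, 3, 5, 8, 13, 21, 34, 55, 89, 144, 233, 377, 25, 402, 427, 244, 86, 330, 416, 161, 577, 153, 145, 298, 443, 156, 14, 170, 184, 354, 538, 307, 260, 567, 242, 224, 466, 105, 571, 91, 77, 168, 245, 413, 73, 486, 559, 460, 434, 309, 158, 467, 40, 507, 547, 469, 431, 315, 161, 476, 52, 528, 580, 523, 518, 456, 389, 260, 64, 324, 388, 127, 515, 57, 572, 44, 31, 75, 106, 181, 287, 468, 170, 53, 223, 276, 499, 190, 104, 294, 398, 107, 505, 27, 532, 559, 506, 480, 401, 296, 112, 408, 520, 343, 278, 36, 314, 350, 79, 429, 508, 352, 275, 42
F(116) mod 585 = 42


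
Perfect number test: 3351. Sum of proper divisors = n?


Proper divisors of 3351: 1, 3, 1117
Sum = 1 + 3 + 1117 = 1121

No, 3351 is not perfect (1121 ≠ 3351)


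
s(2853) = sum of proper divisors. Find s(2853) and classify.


Proper divisors: 1, 3, 9, 317, 951
Sum = 1 + 3 + 9 + 317 + 951 = 1281
1281 < 2853 → deficient

s(2853) = 1281 (deficient)


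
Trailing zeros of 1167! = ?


floor(1167/5) = 233
floor(1167/25) = 46
floor(1167/125) = 9
floor(1167/625) = 1
Total = 289

289 trailing zeros


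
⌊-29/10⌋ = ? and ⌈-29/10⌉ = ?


-29/10 = -2.9000
floor = -3
ceil = -2

floor = -3, ceil = -2


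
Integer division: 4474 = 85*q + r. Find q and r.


4474 = 85 * 52 + 54
Check: 4420 + 54 = 4474

q = 52, r = 54


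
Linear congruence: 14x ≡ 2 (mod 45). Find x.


GCD(14, 45) = 1, unique solution
a^(-1) mod 45 = 29
x = 29 * 2 mod 45 = 13

x ≡ 13 (mod 45)


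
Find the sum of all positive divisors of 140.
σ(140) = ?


Divisors of 140: 1, 2, 4, 5, 7, 10, 14, 20, 28, 35, 70, 140
Sum = 1 + 2 + 4 + 5 + 7 + 10 + 14 + 20 + 28 + 35 + 70 + 140 = 336

σ(140) = 336


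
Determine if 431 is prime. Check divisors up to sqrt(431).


Check divisors up to sqrt(431) = 20.7605
No divisors found.
431 is prime.

Yes, 431 is prime


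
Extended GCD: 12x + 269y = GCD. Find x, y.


Tabular extended Euclidean (each row: r = 12*s + 269*t):
r=12, s=1, t=0
r=269, s=0, t=1
q=0: r=12, s=1, t=0   [12*(1) + 269*(0) = 12]
q=22: r=5, s=-22, t=1   [12*(-22) + 269*(1) = 5]
q=2: r=2, s=45, t=-2   [12*(45) + 269*(-2) = 2]
q=2: r=1, s=-112, t=5   [12*(-112) + 269*(5) = 1]
q=2: r=0, s=269, t=-12   [12*(269) + 269*(-12) = 0]
GCD = 1; from the row with r=1: x=-112, y=5
Check: 12*(-112) + 269*(5) = -1344 + 1345 = 1

GCD = 1, x = -112, y = 5


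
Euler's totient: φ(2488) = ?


2488 = 2^3 × 311
Prime factors: 2, 311
φ(2488) = 2488 × (1-1/2) × (1-1/311)
= 2488 × 1/2 × 310/311 = 1240

φ(2488) = 1240


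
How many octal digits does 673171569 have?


673171569 in base 8 = 5007744161
Number of digits = 10

10 digits (base 8)


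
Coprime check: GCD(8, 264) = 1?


Euclidean algorithm:
264 = 33 * 8 + 0
GCD(8, 264) = 8

No, not coprime (GCD = 8)


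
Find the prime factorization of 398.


398 / 2 = 199
199 / 199 = 1
398 = 2 × 199


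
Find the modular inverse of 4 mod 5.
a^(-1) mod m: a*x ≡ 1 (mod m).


Use the extended Euclidean algorithm on (5, 4); each row r = 5*s + 4*t:
r=5, s=1, t=0
r=4, s=0, t=1
q=1: r=1, s=1, t=-1   [5*(1) + 4*(-1) = 1]
q=4: r=0, s=-4, t=5   [5*(-4) + 4*(5) = 0]
GCD = 1 with t = -1, so 4*(-1) ≡ 1 (mod 5)
Inverse = -1 mod 5 = 4
Check: 4 * 4 = 16 ≡ 1 (mod 5)

4^(-1) ≡ 4 (mod 5)


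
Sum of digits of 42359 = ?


4 + 2 + 3 + 5 + 9 = 23


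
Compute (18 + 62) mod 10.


18 + 62 = 80
80 mod 10 = 0


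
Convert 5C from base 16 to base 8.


5C (base 16) = 92 (decimal)
92 (decimal) = 134 (base 8)


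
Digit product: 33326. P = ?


3 × 3 × 3 × 2 × 6 = 324


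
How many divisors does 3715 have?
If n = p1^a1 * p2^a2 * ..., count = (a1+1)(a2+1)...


3715 = 5^1 × 743^1
d(3715) = (1+1) × (1+1) = 4

4 divisors


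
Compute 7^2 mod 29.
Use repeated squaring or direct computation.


7^1 mod 29 = 7
7^2 mod 29 = 20


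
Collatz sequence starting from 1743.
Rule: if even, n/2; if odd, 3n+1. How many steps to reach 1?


1743 → 5230 → 2615 → 7846 → 3923 → 11770 → 5885 → 17656 → 8828 → 4414 → 2207 → 6622 → 3311 → 9934 → 4967 → 14902 → 7451 → 22354 → 11177 → 33532 → 16766 → 8383 → 25150 → 12575 → 37726 → 18863 → 56590 → 28295 → 84886 → 42443 → 127330 → 63665 → 190996 → 95498 → 47749 → 143248 → 71624 → 35812 → 17906 → 8953 → 26860 → 13430 → 6715 → 20146 → 10073 → 30220 → 15110 → 7555 → 22666 → 11333 → 34000 → 17000 → 8500 → 4250 → 2125 → 6376 → 3188 → 1594 → 797 → 2392 → 1196 → 598 → 299 → 898 → 449 → 1348 → 674 → 337 → 1012 → 506 → 253 → 760 → 380 → 190 → 95 → 286 → 143 → 430 → 215 → 646 → 323 → 970 → 485 → 1456 → 728 → 364 → 182 → 91 → 274 → 137 → 412 → 206 → 103 → 310 → 155 → 466 → 233 → 700 → 350 → 175 → 526 → 263 → 790 → 395 → 1186 → 593 → 1780 → 890 → 445 → 1336 → 668 → 334 → 167 → 502 → 251 → 754 → 377 → 1132 → 566 → 283 → 850 → 425 → 1276 → 638 → 319 → 958 → 479 → 1438 → 719 → 2158 → 1079 → 3238 → 1619 → 4858 → 2429 → 7288 → 3644 → 1822 → 911 → 2734 → 1367 → 4102 → 2051 → 6154 → 3077 → 9232 → 4616 → 2308 → 1154 → 577 → 1732 → 866 → 433 → 1300 → 650 → 325 → 976 → 488 → 244 → 122 → 61 → 184 → 92 → 46 → 23 → 70 → 35 → 106 → 53 → 160 → 80 → 40 → 20 → 10 → 5 → 16 → 8 → 4 → 2 → 1
Total steps = 179

179 steps


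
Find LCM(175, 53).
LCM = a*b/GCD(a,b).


GCD(175, 53) = 1
LCM = 175*53/1 = 9275/1 = 9275

LCM = 9275


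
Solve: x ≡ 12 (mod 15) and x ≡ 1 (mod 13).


M = 15*13 = 195
M1 = M/15 = 13, M2 = M/13 = 15
M1^(-1) mod 15 = 7, M2^(-1) mod 13 = 7
x = 12*13*7 + 1*15*7 = 1197
1197 mod 195 = 27
Check: 27 mod 15 = 12 ✓, 27 mod 13 = 1 ✓

x ≡ 27 (mod 195)


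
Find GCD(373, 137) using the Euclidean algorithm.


373 = 2 * 137 + 99
137 = 1 * 99 + 38
99 = 2 * 38 + 23
38 = 1 * 23 + 15
23 = 1 * 15 + 8
15 = 1 * 8 + 7
8 = 1 * 7 + 1
7 = 7 * 1 + 0
GCD = 1


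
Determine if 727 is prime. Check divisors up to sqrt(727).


Check divisors up to sqrt(727) = 26.9629
No divisors found.
727 is prime.

Yes, 727 is prime


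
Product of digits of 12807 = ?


1 × 2 × 8 × 0 × 7 = 0


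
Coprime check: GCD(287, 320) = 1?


Euclidean algorithm:
320 = 1 * 287 + 33
287 = 8 * 33 + 23
33 = 1 * 23 + 10
23 = 2 * 10 + 3
10 = 3 * 3 + 1
3 = 3 * 1 + 0
GCD(287, 320) = 1

Yes, coprime (GCD = 1)


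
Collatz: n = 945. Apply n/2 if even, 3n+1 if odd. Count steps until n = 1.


945 → 2836 → 1418 → 709 → 2128 → 1064 → 532 → 266 → 133 → 400 → 200 → 100 → 50 → 25 → 76 → 38 → 19 → 58 → 29 → 88 → 44 → 22 → 11 → 34 → 17 → 52 → 26 → 13 → 40 → 20 → 10 → 5 → 16 → 8 → 4 → 2 → 1
Total steps = 36

36 steps


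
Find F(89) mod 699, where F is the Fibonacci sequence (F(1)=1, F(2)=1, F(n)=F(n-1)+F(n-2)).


F(k) mod 699 for k=1..89:
1, 1, 2, 3, 5, 8, 13, 21, 34, 55, 89, 144, 233, 377, 610, 288, 199, 487, 686, 474, 461, 236, 697, 234, 232, 466, 698, 465, 464, 230, 694, 225, 220, 445, 665, 411, 377, 89, 466, 555, 322, 178, 500, 678, 479, 458, 238, 696, 235, 232, 467, 0, 467, 467, 235, 3, 238, 241, 479, 21, 500, 521, 322, 144, 466, 610, 377, 288, 665, 254, 220, 474, 694, 469, 464, 234, 698, 233, 232, 465, 697, 463, 461, 225, 686, 212, 199, 411, 610
F(89) mod 699 = 610


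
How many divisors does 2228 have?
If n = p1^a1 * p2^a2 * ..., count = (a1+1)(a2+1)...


2228 = 2^2 × 557^1
d(2228) = (2+1) × (1+1) = 6

6 divisors


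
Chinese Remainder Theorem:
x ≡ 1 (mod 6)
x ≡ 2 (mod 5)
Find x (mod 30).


M = 6*5 = 30
M1 = M/6 = 5, M2 = M/5 = 6
M1^(-1) mod 6 = 5, M2^(-1) mod 5 = 1
x = 1*5*5 + 2*6*1 = 37
37 mod 30 = 7
Check: 7 mod 6 = 1 ✓, 7 mod 5 = 2 ✓

x ≡ 7 (mod 30)


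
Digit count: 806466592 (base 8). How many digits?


806466592 in base 8 = 6004332040
Number of digits = 10

10 digits (base 8)


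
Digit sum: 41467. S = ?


4 + 1 + 4 + 6 + 7 = 22


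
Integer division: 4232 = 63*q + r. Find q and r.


4232 = 63 * 67 + 11
Check: 4221 + 11 = 4232

q = 67, r = 11


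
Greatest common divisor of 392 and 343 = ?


392 = 1 * 343 + 49
343 = 7 * 49 + 0
GCD = 49


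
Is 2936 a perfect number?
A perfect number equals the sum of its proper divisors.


Proper divisors of 2936: 1, 2, 4, 8, 367, 734, 1468
Sum = 1 + 2 + 4 + 8 + 367 + 734 + 1468 = 2584

No, 2936 is not perfect (2584 ≠ 2936)


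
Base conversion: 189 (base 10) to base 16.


189 (base 10) = 189 (decimal)
189 (decimal) = BD (base 16)


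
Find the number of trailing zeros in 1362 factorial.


floor(1362/5) = 272
floor(1362/25) = 54
floor(1362/125) = 10
floor(1362/625) = 2
Total = 338

338 trailing zeros


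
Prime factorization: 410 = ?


410 / 2 = 205
205 / 5 = 41
41 / 41 = 1
410 = 2 × 5 × 41


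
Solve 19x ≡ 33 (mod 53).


GCD(19, 53) = 1, unique solution
a^(-1) mod 53 = 14
x = 14 * 33 mod 53 = 38

x ≡ 38 (mod 53)


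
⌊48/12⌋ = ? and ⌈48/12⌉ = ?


48/12 = 4.0000
floor = 4
ceil = 4

floor = 4, ceil = 4


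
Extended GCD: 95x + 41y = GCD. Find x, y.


Tabular extended Euclidean (each row: r = 95*s + 41*t):
r=95, s=1, t=0
r=41, s=0, t=1
q=2: r=13, s=1, t=-2   [95*(1) + 41*(-2) = 13]
q=3: r=2, s=-3, t=7   [95*(-3) + 41*(7) = 2]
q=6: r=1, s=19, t=-44   [95*(19) + 41*(-44) = 1]
q=2: r=0, s=-41, t=95   [95*(-41) + 41*(95) = 0]
GCD = 1; from the row with r=1: x=19, y=-44
Check: 95*(19) + 41*(-44) = 1805 - 1804 = 1

GCD = 1, x = 19, y = -44


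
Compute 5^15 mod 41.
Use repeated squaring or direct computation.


5^1 mod 41 = 5
5^2 mod 41 = 25
5^3 mod 41 = 2
5^4 mod 41 = 10
5^5 mod 41 = 9
5^6 mod 41 = 4
5^7 mod 41 = 20
5^8 mod 41 = 18
5^9 mod 41 = 8
5^10 mod 41 = 40
5^11 mod 41 = 36
5^12 mod 41 = 16
5^13 mod 41 = 39
5^14 mod 41 = 31
5^15 mod 41 = 32


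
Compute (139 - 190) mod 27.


139 - 190 = -51
-51 mod 27 = 3


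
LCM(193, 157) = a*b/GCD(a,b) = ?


GCD(193, 157) = 1
LCM = 193*157/1 = 30301/1 = 30301

LCM = 30301


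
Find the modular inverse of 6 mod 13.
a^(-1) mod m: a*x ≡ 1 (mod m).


Use the extended Euclidean algorithm on (13, 6); each row r = 13*s + 6*t:
r=13, s=1, t=0
r=6, s=0, t=1
q=2: r=1, s=1, t=-2   [13*(1) + 6*(-2) = 1]
q=6: r=0, s=-6, t=13   [13*(-6) + 6*(13) = 0]
GCD = 1 with t = -2, so 6*(-2) ≡ 1 (mod 13)
Inverse = -2 mod 13 = 11
Check: 6 * 11 = 66 ≡ 1 (mod 13)

6^(-1) ≡ 11 (mod 13)


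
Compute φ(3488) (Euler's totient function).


3488 = 2^5 × 109
Prime factors: 2, 109
φ(3488) = 3488 × (1-1/2) × (1-1/109)
= 3488 × 1/2 × 108/109 = 1728

φ(3488) = 1728
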